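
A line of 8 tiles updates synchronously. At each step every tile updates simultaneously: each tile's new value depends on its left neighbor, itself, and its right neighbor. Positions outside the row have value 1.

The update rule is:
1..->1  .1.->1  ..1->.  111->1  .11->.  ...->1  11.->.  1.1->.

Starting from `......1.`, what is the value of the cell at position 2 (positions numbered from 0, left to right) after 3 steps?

11111.1.
1111..1.
111.1.1.
position 2 holds 1

1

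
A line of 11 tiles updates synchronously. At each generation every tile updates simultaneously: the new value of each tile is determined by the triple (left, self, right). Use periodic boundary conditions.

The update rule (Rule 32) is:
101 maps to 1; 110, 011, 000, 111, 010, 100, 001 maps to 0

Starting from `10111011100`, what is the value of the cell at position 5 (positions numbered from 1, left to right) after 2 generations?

01000100000
00000000000
position 5 holds 0

0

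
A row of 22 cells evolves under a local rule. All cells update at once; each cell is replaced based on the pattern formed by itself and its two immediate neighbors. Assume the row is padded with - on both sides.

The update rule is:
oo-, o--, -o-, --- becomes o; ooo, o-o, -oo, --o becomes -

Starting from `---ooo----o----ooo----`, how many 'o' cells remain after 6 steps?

oo---oooo-oooo---ooooo
-ooo----o----ooo-----o
---oooo-oooo---ooooo-o
oo----o----ooo-----o-o
-oooo-oooo---ooooo-o-o
----o----ooo-----o-o-o
count of o: 7

7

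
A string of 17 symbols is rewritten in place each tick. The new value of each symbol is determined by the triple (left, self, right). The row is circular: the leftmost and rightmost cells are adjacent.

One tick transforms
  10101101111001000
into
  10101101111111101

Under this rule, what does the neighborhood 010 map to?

At position 0 the neighborhood is 010; the next row has 1 there.

1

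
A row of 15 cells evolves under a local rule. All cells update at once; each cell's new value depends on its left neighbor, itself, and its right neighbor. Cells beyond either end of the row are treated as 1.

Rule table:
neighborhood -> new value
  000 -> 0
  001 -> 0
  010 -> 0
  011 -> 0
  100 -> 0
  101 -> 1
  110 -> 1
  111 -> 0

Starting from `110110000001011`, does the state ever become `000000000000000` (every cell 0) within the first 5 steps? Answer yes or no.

no

step 1: 011010000000100
step 2: 101100000000000
step 3: 110100000000000
step 4: 011000000000000
step 5: 101000000000000
step 5 is 101000000000000, still not uniform 0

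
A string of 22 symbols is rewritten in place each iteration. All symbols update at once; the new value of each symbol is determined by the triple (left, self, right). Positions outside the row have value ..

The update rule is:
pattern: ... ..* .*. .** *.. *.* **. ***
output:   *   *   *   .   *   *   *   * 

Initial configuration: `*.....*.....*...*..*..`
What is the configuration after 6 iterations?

*.**.*****************

**********************
.*********************
*.********************
**.*******************
.**.******************
*.**.*****************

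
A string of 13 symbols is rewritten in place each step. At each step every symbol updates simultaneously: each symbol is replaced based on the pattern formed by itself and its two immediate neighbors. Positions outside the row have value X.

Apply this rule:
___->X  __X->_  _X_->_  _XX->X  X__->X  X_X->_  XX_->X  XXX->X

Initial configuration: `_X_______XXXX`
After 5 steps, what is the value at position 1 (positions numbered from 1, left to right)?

__XXXXXX_XXXX
X_XXXXXX_XXXX
X_XXXXXX_XXXX  (fixed point — unchanged through step 5)
position 1 holds X

X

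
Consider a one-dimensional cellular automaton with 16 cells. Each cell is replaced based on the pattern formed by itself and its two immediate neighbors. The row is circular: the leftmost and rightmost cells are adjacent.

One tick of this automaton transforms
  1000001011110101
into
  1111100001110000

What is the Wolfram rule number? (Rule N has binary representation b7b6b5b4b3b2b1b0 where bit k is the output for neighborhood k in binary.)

209

position 9: 111 → 1  (bit 7 = 1)
position 0: 110 → 1  (bit 6 = 1)
position 7: 101 → 0  (bit 5 = 0)
position 1: 100 → 1  (bit 4 = 1)
position 8: 011 → 0  (bit 3 = 0)
position 6: 010 → 0  (bit 2 = 0)
position 5: 001 → 0  (bit 1 = 0)
position 2: 000 → 1  (bit 0 = 1)
bits b7..b0 = 11010001 = 209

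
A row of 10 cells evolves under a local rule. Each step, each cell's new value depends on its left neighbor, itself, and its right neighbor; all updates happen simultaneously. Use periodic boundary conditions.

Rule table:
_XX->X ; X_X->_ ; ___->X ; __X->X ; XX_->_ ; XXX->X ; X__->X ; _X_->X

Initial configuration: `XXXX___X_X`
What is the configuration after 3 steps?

XXX_XXXX_X
XX__XXX__X
X_XXXX_XXX

X_XXXX_XXX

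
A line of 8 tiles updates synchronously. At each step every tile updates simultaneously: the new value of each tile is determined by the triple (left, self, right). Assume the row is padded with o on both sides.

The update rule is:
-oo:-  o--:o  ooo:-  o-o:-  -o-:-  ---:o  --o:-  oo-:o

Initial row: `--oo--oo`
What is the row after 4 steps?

step 1: o--oo---
step 2: oo--ooo-
step 3: -oo---o-
step 4: --ooo---

--ooo---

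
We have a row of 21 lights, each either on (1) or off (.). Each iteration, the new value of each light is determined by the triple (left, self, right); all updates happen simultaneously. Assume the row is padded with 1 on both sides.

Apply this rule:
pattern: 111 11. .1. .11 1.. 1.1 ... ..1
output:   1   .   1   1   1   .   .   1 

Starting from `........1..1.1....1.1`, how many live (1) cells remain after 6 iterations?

1......11111.11..11.1
.1....11111..1.111..1
.11..11111.111.11.111
.1.111111..11..1..111
.1.11111.111.11111111
.1.1111..11..11111111
count of 1: 15

15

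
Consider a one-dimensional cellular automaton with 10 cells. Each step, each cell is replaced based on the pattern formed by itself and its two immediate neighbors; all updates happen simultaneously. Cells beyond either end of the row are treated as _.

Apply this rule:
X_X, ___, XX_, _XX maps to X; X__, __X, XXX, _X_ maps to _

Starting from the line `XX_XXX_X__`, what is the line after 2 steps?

X__XXXX___

step 1: XXXX_XX__X
step 2: X__XXXX___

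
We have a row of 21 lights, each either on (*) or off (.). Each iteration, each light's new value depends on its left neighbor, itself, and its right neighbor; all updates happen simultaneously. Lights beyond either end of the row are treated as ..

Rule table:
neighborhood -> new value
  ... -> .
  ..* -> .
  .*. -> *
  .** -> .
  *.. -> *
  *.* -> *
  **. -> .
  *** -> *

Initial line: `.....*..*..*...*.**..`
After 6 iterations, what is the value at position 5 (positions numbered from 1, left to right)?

.....**.**.**..**..*.
.......*..*..*...*.**
.......**.**.**..**..
.........*..*..*...*.
.........**.**.**..**
...........*..*..*...
position 5 holds .

.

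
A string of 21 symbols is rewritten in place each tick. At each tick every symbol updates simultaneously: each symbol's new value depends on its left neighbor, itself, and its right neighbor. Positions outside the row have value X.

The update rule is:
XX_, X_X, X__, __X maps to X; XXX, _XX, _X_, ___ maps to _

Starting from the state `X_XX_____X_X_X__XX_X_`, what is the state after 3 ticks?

X_XX_XX_X_X_X_X_XX_XX

XX_XX___X_X_X_XX_XX_X
_XX_XX_X_X_X_X_XX_XX_
X_XX_XX_X_X_X_X_XX_XX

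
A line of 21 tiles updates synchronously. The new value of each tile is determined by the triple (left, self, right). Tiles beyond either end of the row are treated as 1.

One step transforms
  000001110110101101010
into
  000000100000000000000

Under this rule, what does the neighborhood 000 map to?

0

At position 1 the neighborhood is 000; the next row has 0 there.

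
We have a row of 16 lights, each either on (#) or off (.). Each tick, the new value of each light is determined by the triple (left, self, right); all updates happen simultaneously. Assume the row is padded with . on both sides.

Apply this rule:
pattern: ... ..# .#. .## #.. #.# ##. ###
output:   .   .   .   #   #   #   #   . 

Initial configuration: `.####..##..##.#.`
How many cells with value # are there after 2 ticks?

10

.#..##.###.###.#
..#.####.###.##.
count of #: 10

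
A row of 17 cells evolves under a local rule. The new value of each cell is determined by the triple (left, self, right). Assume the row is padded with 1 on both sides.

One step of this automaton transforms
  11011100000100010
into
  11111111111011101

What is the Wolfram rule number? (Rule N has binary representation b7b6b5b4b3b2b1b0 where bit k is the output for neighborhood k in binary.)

251

position 0: 111 → 1  (bit 7 = 1)
position 1: 110 → 1  (bit 6 = 1)
position 2: 101 → 1  (bit 5 = 1)
position 6: 100 → 1  (bit 4 = 1)
position 3: 011 → 1  (bit 3 = 1)
position 11: 010 → 0  (bit 2 = 0)
position 10: 001 → 1  (bit 1 = 1)
position 7: 000 → 1  (bit 0 = 1)
bits b7..b0 = 11111011 = 251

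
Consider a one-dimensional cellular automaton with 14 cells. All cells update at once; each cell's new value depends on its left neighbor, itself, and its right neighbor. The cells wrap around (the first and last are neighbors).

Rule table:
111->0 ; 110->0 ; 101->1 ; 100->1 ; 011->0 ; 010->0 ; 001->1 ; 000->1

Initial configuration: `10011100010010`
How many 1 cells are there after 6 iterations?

01100011101101
10011100010010  (repeats iteration 0; period 2)
iteration 6: 10011100010010
count of 1: 6

6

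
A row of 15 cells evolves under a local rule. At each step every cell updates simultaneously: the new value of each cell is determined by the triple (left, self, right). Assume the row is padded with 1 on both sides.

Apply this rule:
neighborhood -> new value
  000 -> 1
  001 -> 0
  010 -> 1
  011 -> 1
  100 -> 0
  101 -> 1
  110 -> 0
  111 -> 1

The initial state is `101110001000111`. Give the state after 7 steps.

step 1: 011100101010111
step 2: 111000111111111
step 3: 110010111111111
step 4: 100011111111111
step 5: 001011111111111
step 6: 001111111111111
step 7: 001111111111111

001111111111111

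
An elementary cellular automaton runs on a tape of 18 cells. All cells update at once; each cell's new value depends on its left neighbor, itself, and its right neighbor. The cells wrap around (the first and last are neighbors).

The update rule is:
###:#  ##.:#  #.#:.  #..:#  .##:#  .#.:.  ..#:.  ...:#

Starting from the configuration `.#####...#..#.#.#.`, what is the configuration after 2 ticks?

.#######..#......#
.########..#####..

.########..#####..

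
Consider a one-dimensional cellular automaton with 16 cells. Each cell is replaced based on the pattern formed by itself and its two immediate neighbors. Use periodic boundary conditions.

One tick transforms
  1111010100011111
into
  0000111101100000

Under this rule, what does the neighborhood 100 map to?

0

At position 8 the neighborhood is 100; the next row has 0 there.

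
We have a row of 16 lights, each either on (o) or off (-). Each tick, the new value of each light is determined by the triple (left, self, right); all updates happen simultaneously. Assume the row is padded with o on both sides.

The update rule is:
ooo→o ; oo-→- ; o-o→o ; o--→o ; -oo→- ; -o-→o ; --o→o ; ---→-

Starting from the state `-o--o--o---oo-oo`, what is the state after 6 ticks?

ooooooooo-o--o-o
oooooooo-oooooo-
ooooooo-o-oooo-o
oooooo-ooo-oo-o-
ooooo-o-o-o--ooo
oooo-oooooooo-oo

oooo-oooooooo-oo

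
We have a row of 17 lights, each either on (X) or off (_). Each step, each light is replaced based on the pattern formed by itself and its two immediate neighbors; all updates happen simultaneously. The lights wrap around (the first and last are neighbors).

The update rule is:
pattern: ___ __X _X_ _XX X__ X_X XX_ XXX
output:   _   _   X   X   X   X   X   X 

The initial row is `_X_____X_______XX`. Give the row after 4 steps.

XXXXXX_XXXXX___XX

XXX____XX______XX
XXXX___XXX_____XX
XXXXX__XXXX____XX
XXXXXX_XXXXX___XX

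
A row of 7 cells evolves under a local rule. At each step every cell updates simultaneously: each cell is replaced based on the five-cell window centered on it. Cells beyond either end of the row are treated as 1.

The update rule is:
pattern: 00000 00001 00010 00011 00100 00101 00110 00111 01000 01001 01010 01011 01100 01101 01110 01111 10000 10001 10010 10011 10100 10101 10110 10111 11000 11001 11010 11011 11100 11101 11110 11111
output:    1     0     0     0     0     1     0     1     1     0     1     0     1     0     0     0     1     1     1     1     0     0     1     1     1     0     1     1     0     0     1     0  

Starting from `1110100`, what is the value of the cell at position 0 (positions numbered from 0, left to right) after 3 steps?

0

0101001
1010011
0100110
position 0 holds 0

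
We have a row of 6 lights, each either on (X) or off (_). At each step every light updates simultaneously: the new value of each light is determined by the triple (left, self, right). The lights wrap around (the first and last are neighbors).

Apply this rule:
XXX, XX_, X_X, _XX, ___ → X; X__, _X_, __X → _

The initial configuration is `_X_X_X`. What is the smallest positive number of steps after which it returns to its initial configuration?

X_X_X_
_X_X_X

2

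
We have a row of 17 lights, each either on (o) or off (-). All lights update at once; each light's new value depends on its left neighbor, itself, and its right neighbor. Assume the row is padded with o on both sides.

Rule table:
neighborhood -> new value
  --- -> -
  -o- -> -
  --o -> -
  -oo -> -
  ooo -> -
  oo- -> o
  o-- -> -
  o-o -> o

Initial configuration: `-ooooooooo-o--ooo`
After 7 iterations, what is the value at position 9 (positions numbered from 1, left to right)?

-

iteration 1: o--------oo------
iteration 2: o---------o------
iteration 3: o----------------
iteration 4: o----------------  (fixed point — unchanged through iteration 7)
position 9 holds -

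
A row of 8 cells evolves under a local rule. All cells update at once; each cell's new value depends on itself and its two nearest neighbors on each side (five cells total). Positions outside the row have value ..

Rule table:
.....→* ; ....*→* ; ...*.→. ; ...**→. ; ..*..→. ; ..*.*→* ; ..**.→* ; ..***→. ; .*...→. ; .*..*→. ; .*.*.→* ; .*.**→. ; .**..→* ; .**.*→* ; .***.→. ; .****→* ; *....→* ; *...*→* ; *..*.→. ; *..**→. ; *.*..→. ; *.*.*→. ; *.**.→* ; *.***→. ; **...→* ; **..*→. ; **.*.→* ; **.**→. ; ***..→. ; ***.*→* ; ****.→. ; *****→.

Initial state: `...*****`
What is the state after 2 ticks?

**....**

tick 1: **..*...
tick 2: **....**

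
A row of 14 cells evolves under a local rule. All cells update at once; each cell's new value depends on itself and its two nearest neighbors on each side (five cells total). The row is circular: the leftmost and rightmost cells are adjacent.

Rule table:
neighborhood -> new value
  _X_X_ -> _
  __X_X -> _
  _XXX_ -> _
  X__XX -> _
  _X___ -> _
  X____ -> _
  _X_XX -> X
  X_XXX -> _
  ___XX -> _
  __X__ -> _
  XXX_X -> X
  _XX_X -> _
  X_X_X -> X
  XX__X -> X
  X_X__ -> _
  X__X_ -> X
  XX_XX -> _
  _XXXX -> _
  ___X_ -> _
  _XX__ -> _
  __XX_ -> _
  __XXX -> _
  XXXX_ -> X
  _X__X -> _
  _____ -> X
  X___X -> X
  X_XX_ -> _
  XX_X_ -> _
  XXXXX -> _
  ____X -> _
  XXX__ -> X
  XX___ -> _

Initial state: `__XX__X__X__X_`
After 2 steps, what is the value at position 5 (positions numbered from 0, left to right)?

X___XX__X__X__
__X___XX__X__X
position 5 holds _

_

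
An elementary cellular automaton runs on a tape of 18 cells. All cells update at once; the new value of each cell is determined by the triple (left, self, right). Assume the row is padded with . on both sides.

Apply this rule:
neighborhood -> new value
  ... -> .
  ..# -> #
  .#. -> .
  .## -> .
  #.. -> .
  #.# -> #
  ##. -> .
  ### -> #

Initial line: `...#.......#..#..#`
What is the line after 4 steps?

.......#..#..#....

step 1: ..#.......#..#..#.
step 2: .#.......#..#..#..
step 3: #.......#..#..#...
step 4: .......#..#..#....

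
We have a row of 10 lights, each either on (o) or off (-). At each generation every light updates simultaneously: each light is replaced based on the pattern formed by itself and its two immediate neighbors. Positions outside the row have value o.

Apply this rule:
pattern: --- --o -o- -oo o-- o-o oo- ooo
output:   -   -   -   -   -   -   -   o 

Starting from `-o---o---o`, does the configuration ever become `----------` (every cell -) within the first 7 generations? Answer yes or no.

yes

----------
all cells are - at generation 1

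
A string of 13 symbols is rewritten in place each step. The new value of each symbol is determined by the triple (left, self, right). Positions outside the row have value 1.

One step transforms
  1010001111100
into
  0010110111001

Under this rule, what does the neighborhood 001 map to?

1

At position 5 the neighborhood is 001; the next row has 1 there.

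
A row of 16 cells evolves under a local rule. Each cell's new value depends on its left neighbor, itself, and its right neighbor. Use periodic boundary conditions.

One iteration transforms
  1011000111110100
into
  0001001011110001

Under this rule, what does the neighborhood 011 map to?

0

At position 2 the neighborhood is 011; the next row has 0 there.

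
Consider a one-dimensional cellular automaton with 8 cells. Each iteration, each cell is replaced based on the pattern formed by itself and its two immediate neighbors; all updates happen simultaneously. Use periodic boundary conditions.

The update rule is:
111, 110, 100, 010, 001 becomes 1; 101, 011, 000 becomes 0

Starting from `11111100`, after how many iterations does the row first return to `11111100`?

8

01111111
00111111
11011111
11001111
11110111
11110011
11111101
11111100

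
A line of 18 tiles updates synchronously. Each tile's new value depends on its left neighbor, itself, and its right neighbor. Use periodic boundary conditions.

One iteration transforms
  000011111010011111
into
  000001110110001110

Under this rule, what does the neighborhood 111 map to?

1

At position 5 the neighborhood is 111; the next row has 1 there.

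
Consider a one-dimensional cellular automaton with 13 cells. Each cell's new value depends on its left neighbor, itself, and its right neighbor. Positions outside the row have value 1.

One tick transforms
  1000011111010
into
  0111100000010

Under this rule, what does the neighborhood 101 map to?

0

At position 10 the neighborhood is 101; the next row has 0 there.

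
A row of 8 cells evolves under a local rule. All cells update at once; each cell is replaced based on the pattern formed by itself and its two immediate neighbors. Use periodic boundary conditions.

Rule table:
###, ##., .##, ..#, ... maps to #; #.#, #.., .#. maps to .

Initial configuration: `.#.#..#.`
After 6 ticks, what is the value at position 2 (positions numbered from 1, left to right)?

tick 1: #....#..
tick 2: ..###..#
tick 3: .####.#.
tick 4: #####...
tick 5: #####.##
tick 6: #####.##
position 2 holds #

#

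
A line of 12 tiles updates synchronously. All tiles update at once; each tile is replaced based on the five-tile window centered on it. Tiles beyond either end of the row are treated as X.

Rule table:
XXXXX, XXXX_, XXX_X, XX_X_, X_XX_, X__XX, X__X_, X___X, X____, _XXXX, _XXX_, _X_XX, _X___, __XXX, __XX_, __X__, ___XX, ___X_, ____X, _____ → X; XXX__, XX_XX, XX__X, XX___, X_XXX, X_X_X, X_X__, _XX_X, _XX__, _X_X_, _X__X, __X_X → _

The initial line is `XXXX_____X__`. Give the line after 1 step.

XXX__XXXXX_X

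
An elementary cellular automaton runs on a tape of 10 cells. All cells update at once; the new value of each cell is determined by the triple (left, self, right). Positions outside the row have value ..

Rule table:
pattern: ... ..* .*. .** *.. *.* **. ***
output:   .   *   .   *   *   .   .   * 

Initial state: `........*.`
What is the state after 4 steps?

....*...*.

.......*.*
......*...
.....*.*..
....*...*.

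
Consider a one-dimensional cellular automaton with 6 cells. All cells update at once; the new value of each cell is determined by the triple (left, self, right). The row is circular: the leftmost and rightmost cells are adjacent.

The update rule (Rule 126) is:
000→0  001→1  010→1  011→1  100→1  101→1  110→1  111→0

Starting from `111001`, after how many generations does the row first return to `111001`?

2

001111
111001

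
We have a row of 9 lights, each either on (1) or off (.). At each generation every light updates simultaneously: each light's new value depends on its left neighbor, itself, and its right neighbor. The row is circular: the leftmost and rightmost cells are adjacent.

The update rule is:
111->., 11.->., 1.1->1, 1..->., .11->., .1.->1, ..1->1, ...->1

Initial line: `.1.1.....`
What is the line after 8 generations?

generation 1: 1111.1111
generation 2: ....1....
generation 3: 11111.111
generation 4: .....1...
generation 5: 111111.11
generation 6: ......1..
generation 7: 1111111.1
generation 8: .......1.

.......1.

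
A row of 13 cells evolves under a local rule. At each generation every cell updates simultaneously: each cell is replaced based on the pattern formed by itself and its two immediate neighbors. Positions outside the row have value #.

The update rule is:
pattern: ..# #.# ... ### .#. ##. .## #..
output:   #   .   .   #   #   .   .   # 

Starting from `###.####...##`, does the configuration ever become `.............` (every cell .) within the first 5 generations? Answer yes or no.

no

##...##.#.#.#
#.#.#...#.#..
..#.##.##.###
###........##
##.#......#.#
generation 5 is ##.#......#.#, still not uniform .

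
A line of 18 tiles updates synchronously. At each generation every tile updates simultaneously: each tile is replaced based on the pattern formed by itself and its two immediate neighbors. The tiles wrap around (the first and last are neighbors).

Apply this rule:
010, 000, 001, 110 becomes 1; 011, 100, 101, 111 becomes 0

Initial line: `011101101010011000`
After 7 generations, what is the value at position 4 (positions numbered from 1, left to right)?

generation 1: 100100101010101011
generation 2: 101101101010101000
generation 3: 100100101010101011  (repeats generation 1; period 2)
generation 7: 100100101010101011
position 4 holds 1

1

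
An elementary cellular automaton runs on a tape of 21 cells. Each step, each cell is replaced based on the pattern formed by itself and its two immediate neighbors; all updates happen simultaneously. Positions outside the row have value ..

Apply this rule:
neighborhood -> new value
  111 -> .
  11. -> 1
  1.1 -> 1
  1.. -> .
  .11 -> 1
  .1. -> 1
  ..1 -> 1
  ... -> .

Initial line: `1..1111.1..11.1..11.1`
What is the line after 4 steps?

1.11....111.11111.111

step 1: 1.11..111.11111.11111
step 2: 1111.11.111...111...1
step 3: 1..111111.1..11.1..11
step 4: 1.11....111.11111.111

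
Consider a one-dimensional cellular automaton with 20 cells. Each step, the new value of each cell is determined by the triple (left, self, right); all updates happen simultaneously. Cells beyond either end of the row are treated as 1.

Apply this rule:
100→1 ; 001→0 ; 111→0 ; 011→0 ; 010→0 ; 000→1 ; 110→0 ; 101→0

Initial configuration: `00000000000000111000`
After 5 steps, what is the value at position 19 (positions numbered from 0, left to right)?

0

11111111111110000110
00000000000001110000
11111111111100001110
00000000000011100000
11111111111000011110
position 19 holds 0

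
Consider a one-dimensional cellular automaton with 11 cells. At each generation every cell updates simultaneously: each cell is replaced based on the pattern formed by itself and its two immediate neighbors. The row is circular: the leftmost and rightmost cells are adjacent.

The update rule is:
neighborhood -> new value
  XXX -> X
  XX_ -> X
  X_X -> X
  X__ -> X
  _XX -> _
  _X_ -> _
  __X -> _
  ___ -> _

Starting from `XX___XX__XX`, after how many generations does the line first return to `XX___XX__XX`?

11

XXX___XX__X
XXXX___XX__
_XXXX___XX_
__XXXX___XX
X__XXXX___X
XX__XXXX___
_XX__XXXX__
__XX__XXXX_
___XX__XXXX
X___XX__XXX
XX___XX__XX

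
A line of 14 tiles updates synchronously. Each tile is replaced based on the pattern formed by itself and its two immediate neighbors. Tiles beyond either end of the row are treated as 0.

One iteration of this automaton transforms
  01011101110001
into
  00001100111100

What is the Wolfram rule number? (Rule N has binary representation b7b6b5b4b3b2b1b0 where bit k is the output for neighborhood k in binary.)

position 4: 111 → 1  (bit 7 = 1)
position 5: 110 → 1  (bit 6 = 1)
position 2: 101 → 0  (bit 5 = 0)
position 10: 100 → 1  (bit 4 = 1)
position 3: 011 → 0  (bit 3 = 0)
position 1: 010 → 0  (bit 2 = 0)
position 0: 001 → 0  (bit 1 = 0)
position 11: 000 → 1  (bit 0 = 1)
bits b7..b0 = 11010001 = 209

209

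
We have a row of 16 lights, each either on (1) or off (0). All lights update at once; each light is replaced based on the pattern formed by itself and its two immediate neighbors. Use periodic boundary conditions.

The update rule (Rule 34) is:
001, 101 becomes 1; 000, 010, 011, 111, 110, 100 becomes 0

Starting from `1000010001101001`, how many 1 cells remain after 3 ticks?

0000100010010010
0001000100100100
0010001001001000
count of 1: 4

4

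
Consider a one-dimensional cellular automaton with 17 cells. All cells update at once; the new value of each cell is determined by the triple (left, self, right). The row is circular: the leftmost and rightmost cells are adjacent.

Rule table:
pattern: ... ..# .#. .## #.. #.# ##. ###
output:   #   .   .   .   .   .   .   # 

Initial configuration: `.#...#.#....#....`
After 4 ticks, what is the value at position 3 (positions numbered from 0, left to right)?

.

...#.....##...###
.#...###....#..#.
...#..#..##......
##..........#####
position 3 holds .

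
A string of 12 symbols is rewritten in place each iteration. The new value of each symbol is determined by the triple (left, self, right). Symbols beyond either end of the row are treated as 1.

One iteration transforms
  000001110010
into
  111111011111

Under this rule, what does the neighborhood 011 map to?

1

At position 5 the neighborhood is 011; the next row has 1 there.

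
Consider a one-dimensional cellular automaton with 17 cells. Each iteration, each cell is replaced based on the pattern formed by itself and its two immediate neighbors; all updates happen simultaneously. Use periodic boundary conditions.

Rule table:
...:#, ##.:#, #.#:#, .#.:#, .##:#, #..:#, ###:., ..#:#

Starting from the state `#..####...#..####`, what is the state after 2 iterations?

#..####......####

####..########...
#..####......####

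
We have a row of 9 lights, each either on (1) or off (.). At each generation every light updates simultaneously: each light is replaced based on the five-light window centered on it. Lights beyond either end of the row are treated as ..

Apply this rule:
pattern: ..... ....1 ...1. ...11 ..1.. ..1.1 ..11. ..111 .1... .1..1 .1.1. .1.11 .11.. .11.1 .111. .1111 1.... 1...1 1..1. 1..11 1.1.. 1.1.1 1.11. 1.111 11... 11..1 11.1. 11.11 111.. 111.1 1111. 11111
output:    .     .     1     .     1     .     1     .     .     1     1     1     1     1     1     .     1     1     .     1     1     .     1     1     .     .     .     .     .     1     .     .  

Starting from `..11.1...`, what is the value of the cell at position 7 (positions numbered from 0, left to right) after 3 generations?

1

generation 1: ..11.1.1.
generation 2: ..11..11.
generation 3: ..11.111.
position 7 holds 1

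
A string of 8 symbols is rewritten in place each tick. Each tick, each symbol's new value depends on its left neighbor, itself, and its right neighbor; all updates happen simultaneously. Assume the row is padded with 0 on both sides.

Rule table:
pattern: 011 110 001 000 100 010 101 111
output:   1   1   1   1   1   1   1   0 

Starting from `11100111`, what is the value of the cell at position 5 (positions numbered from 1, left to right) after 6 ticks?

10111101
11100111  (repeats tick 0; period 2)
tick 6: 11100111
position 5 holds 0

0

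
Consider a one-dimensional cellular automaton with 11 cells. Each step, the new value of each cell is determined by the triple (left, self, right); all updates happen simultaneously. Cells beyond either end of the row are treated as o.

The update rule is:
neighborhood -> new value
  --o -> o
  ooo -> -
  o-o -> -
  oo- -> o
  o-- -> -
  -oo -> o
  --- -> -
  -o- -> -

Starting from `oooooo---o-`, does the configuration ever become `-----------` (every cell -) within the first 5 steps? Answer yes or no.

-----o--o--
----o--o--o
---o--o--oo
--o--o--oo-
-o--o--ooo-
step 5 is -o--o--ooo-, still not uniform -

no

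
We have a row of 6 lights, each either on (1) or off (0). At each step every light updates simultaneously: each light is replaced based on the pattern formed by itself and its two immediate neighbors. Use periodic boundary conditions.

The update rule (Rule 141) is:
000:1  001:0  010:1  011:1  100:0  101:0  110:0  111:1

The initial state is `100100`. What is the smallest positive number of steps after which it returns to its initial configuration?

1

step 1: 100100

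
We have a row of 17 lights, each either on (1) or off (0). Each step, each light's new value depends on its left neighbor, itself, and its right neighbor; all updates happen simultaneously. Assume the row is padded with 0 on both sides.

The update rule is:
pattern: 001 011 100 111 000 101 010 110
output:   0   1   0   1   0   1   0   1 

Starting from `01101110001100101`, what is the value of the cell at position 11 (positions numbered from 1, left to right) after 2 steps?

01111110001100010
01111110001100000
position 11 holds 1

1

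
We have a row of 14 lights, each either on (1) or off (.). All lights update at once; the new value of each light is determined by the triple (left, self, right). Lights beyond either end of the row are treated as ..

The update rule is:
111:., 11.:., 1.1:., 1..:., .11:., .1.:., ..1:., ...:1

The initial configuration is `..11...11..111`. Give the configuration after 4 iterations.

..11...1111111

iteration 1: 1....1........
iteration 2: ..11...1111111
iteration 3: 1....1........  (repeats iteration 1; period 2)
iteration 4: ..11...1111111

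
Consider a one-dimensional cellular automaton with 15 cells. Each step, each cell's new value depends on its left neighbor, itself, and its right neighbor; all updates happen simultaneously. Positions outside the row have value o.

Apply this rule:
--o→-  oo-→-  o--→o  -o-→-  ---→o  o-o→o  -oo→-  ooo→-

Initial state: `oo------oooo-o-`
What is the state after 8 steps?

o---oooo--o--o-

--ooooo-----o-o
o------oooo--o-
-ooooo-----o--o
o-----oooo--o--
-oooo-----o--o-
o----oooo--o--o
-ooo-----o--o--
o---oooo--o--o-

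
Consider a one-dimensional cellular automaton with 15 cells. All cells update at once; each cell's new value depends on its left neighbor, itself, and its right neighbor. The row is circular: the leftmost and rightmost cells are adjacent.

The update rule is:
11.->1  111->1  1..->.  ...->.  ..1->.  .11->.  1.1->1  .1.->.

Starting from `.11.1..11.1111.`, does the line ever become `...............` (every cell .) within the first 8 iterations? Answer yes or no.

yes

iteration 1: ..11....11.111.
iteration 2: ...1.....11.11.
iteration 3: ..........11.1.
iteration 4: ...........11..
iteration 5: ............1..
iteration 6: ...............
all cells are . at iteration 6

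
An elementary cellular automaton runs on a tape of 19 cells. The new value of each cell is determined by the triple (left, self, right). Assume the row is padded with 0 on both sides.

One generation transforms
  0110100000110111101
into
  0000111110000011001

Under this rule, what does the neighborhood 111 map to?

1

At position 14 the neighborhood is 111; the next row has 1 there.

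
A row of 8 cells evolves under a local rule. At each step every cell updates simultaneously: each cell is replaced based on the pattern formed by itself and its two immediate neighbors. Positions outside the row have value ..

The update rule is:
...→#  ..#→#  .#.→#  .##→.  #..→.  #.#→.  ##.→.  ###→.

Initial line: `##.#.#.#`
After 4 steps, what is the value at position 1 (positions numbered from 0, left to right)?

...#.#.#
####.#.#
.....#.#
######.#
position 1 holds #

#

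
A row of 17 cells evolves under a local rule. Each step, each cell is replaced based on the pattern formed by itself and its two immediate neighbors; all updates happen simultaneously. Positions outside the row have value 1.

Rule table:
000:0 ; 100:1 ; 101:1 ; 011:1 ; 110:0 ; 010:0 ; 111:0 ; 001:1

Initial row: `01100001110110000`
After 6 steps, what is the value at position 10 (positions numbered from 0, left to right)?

1

11010011001101001
00101110111010111
11011001100101100
00110111011011011
11101100110110110
00011011101101101
position 10 holds 1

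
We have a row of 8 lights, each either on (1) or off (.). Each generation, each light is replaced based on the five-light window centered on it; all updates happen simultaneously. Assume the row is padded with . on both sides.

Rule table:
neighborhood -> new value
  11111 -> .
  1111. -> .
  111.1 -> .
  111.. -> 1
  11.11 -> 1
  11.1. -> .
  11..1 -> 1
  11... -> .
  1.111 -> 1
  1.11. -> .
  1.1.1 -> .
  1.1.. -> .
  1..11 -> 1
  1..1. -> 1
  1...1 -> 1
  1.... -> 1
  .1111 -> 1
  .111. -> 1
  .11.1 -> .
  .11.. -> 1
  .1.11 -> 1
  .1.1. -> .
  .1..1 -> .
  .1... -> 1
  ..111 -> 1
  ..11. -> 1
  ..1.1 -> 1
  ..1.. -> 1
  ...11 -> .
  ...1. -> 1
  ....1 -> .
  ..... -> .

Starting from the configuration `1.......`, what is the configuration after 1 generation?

111.....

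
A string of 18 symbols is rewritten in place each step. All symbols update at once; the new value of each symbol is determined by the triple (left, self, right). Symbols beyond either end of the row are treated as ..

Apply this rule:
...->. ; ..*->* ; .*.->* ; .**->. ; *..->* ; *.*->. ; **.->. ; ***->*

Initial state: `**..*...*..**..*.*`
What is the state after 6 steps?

*..*....****..*.**

..****.****..***.*
.*.**...**.**.*..*
**...*.*......****
..*.**.**....*.**.
.**......*..**...*
*..*....****..*.**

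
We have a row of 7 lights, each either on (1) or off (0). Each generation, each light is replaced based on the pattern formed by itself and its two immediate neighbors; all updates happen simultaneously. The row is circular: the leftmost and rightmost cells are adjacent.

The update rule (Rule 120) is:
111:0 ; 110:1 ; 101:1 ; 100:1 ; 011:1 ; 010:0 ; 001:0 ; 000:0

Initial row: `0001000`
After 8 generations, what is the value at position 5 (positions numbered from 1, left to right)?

1

generation 1: 0000100
generation 2: 0000010
generation 3: 0000001
generation 4: 1000000
generation 5: 0100000
generation 6: 0010000
generation 7: 0001000  (repeats generation 0; period 7)
generation 8: 0000100
position 5 holds 1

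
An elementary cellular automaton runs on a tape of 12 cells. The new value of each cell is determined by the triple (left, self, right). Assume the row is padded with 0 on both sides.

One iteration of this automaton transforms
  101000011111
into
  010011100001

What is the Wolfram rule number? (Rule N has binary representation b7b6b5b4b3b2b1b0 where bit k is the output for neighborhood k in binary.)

position 8: 111 → 0  (bit 7 = 0)
position 11: 110 → 1  (bit 6 = 1)
position 1: 101 → 1  (bit 5 = 1)
position 3: 100 → 0  (bit 4 = 0)
position 7: 011 → 0  (bit 3 = 0)
position 0: 010 → 0  (bit 2 = 0)
position 6: 001 → 1  (bit 1 = 1)
position 4: 000 → 1  (bit 0 = 1)
bits b7..b0 = 01100011 = 99

99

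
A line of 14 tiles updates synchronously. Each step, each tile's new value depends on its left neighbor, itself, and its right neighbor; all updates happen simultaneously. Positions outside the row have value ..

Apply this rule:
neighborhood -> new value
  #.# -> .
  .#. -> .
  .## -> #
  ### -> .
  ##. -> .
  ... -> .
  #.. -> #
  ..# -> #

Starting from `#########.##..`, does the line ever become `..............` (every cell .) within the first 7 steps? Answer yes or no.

no

step 1: #.........#.#.
step 2: .#.......#...#
step 3: #.#.....#.#.#.
step 4: ...#...#.....#
step 5: ..#.#.#.#...#.
step 6: .#.......#.#.#
step 7: #.#.....#.....
step 7 is #.#.....#....., still not uniform .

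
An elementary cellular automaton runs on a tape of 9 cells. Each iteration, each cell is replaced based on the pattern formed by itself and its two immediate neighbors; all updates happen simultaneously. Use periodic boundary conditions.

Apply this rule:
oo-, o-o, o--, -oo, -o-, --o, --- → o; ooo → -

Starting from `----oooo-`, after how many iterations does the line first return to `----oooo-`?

2

ooooo--oo
----oooo-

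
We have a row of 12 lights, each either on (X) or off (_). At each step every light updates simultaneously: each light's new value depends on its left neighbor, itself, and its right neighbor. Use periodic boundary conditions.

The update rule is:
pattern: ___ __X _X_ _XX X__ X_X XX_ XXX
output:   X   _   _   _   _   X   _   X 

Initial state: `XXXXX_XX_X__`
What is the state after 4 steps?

_XXX_X__X___
__X_X_____XX
___X__XXX___
XX_____X__XX

XX_____X__XX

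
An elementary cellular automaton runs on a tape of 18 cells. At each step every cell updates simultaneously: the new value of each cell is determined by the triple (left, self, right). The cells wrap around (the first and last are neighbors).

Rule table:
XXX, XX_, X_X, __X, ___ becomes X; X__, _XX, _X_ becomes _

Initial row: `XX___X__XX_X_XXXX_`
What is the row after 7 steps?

_X_XX__X_XX_X_XXXX
X_X_X_X_X_XX_X_XXX
XX_X_X_X_X_XX_X_XX
XXX_X_X_X_X_XX_X_X
XXXX_X_X_X_X_XX_X_
_XXXX_X_X_X_X_XX_X
X_XXXX_X_X_X_X_XX_

X_XXXX_X_X_X_X_XX_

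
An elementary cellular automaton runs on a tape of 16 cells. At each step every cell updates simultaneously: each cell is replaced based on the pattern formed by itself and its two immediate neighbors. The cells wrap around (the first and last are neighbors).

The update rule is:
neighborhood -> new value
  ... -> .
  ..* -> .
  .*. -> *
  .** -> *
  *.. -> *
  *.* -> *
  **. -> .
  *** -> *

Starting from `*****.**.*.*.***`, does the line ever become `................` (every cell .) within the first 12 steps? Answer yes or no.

****.**.********
***.**.*********
**.**.**********
*.**.***********
.**.************
**.************.
*.************.*
.************.**
************.**.
***********.**.*
**********.**.**
*********.**.***
step 12 is *********.**.***, still not uniform .

no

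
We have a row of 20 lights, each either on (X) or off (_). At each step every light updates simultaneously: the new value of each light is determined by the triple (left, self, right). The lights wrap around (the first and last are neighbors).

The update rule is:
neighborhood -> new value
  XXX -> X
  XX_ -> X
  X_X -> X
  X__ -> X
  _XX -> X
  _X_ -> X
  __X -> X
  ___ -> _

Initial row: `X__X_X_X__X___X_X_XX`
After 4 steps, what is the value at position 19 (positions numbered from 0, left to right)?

XXXXXXXXXXXX_XXXXXXX
XXXXXXXXXXXXXXXXXXXX
XXXXXXXXXXXXXXXXXXXX  (fixed point — unchanged through step 4)
position 19 holds X

X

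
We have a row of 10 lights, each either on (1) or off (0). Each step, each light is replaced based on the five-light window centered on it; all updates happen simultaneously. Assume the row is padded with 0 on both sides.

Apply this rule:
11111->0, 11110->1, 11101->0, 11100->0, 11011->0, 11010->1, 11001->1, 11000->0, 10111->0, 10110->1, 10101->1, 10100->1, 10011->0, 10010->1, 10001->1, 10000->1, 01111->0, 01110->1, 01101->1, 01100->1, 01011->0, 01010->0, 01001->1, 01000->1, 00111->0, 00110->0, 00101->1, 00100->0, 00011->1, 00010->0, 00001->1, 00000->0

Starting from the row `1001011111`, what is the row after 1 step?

0111000010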